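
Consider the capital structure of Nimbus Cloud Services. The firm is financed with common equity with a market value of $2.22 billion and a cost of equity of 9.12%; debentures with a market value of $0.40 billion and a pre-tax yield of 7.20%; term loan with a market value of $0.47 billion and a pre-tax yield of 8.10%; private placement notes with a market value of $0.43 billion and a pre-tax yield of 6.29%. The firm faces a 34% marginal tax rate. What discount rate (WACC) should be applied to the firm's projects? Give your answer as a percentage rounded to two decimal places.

Total capital V = 2.22 + 0.4 + 0.47 + 0.43 = 3.52.
Equity: weight = 2.22/3.52 = 0.6307; cost = 9.12%.
Debentures: weight = 0.4/3.52 = 0.1136; after-tax cost = 7.2% × (1 − 34%) = 4.7520%.
Term loan: weight = 0.47/3.52 = 0.1335; after-tax cost = 8.1% × (1 − 34%) = 5.3460%.
Private placement notes: weight = 0.43/3.52 = 0.1222; after-tax cost = 6.29% × (1 − 34%) = 4.1514%.
WACC = 0.6307 × 9.1200% + 0.1136 × 4.7520% + 0.1335 × 5.3460% + 0.1222 × 4.1514% = 7.5128%.

7.51%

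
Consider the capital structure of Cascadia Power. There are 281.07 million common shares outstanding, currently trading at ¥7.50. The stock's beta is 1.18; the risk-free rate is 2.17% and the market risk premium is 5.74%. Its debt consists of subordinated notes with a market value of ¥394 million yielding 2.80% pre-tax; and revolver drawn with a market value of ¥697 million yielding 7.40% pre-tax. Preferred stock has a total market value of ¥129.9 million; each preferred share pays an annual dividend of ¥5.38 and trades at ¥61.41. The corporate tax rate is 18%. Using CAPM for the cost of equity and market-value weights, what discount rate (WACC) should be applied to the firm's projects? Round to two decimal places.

Cost of equity via CAPM: Re = 2.17% + 1.18 × 5.74% = 8.9432%.
Cost of preferred: Rp = 5.38 / 61.41 = 8.7608%.
Market value of equity E = 7.5 × 281.07m = 2108.025m.
Total capital V = 2108.025 + 129.9 + 394 + 697 = 3328.925.
Equity: weight = 2108.025/3328.925 = 0.6332; cost = 8.9432%.
Preferred: weight = 129.9/3328.925 = 0.0390; cost = 8.7608%.
Subordinated notes: weight = 394/3328.925 = 0.1184; after-tax cost = 2.8% × (1 − 18%) = 2.2960%.
Revolver drawn: weight = 697/3328.925 = 0.2094; after-tax cost = 7.4% × (1 − 18%) = 6.0680%.
WACC = 0.6332 × 8.9432% + 0.0390 × 8.7608% + 0.1184 × 2.2960% + 0.2094 × 6.0680% = 7.5473%.

7.55%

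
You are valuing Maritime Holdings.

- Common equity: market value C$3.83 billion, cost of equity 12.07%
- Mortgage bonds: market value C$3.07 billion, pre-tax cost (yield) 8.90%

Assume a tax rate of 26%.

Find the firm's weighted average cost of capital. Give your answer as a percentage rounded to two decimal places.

9.63%

Total capital V = 3.83 + 3.07 = 6.9.
Equity: weight = 3.83/6.9 = 0.5551; cost = 12.07%.
Mortgage bonds: weight = 3.07/6.9 = 0.4449; after-tax cost = 8.9% × (1 − 26%) = 6.5860%.
WACC = 0.5551 × 12.0700% + 0.4449 × 6.5860% = 9.6300%.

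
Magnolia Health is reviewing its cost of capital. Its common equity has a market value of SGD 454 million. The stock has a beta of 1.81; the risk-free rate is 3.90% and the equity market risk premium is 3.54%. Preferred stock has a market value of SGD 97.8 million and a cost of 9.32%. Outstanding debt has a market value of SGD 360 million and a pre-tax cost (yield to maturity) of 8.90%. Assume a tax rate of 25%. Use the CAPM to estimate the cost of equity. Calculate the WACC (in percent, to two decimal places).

8.77%

Cost of equity via CAPM: Re = 3.9% + 1.81 × 3.54% = 10.3074%.
Total capital V = 454 + 97.8 + 360 = 911.8.
Equity: weight = 454/911.8 = 0.4979; cost = 10.3074%.
Preferred: weight = 97.8/911.8 = 0.1073; cost = 9.32%.
Debt: weight = 360/911.8 = 0.3948; after-tax cost = 8.9% × (1 − 25%) = 6.6750%.
WACC = 0.4979 × 10.3074% + 0.1073 × 9.3200% + 0.3948 × 6.6750% = 8.7673%.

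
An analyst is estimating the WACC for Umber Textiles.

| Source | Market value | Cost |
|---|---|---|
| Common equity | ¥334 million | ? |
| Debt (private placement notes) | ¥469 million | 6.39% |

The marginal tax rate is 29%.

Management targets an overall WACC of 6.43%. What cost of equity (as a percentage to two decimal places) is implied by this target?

9.09%

Total capital V = 334 + 469 = 803.
Equity weight = 334/803 = 0.4159.
Private placement notes weight = 469/803 = 0.5841.
Debt contribution = 0.5841 × 6.39% × (1 − 29%) = 2.6498%.
Required equity contribution = 6.43% − 2.6498% = 3.7802%.
Re = 3.7802% / 0.4159 = 9.0883%.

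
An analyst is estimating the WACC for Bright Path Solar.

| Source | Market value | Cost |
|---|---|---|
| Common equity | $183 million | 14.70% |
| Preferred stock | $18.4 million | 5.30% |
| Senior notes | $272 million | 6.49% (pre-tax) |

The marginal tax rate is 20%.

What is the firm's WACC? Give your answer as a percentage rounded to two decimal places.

Total capital V = 183 + 18.4 + 272 = 473.4.
Equity: weight = 183/473.4 = 0.3866; cost = 14.7%.
Preferred: weight = 18.4/473.4 = 0.0389; cost = 5.3%.
Senior notes: weight = 272/473.4 = 0.5746; after-tax cost = 6.49% × (1 − 20%) = 5.1920%.
WACC = 0.3866 × 14.7000% + 0.0389 × 5.3000% + 0.5746 × 5.1920% = 8.8717%.

8.87%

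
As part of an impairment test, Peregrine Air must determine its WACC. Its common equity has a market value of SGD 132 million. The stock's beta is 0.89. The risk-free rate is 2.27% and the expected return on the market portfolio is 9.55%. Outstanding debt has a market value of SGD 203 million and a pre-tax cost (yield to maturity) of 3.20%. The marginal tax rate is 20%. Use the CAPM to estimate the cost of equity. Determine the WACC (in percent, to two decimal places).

Market risk premium = 9.55% − 2.27% = 7.28%.
Cost of equity via CAPM: Re = 2.27% + 0.89 × 7.28% = 8.7492%.
Total capital V = 132 + 203 = 335.
Equity: weight = 132/335 = 0.3940; cost = 8.7492%.
Debt: weight = 203/335 = 0.6060; after-tax cost = 3.2% × (1 − 20%) = 2.5600%.
WACC = 0.3940 × 8.7492% + 0.6060 × 2.5600% = 4.9987%.

5.00%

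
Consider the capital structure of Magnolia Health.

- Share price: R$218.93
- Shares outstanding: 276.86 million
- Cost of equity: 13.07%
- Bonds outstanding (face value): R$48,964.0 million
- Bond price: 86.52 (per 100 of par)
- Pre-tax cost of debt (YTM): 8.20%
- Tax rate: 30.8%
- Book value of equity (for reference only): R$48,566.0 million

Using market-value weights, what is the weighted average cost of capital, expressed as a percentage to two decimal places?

10.03%

Market value of equity E = 218.93 × 276.86m = 60612.9598m. Market value of debt D = 48964m × 86.52/100 = 42363.6528m.
Total capital V = 60612.9598 + 42363.6528 = 102976.6126.
Equity: weight = 60612.9598/102976.6126 = 0.5886; cost = 13.07%.
Bonds outstanding: weight = 42363.6528/102976.6126 = 0.4114; after-tax cost = 8.2% × (1 − 30.8%) = 5.6744%.
WACC = 0.5886 × 13.0700% + 0.4114 × 5.6744% = 10.0275%.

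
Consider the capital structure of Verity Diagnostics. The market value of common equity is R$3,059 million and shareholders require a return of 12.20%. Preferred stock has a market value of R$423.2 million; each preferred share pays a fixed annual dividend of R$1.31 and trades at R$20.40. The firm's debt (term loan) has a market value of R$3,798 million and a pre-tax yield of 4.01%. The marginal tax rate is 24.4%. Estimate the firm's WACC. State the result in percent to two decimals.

7.08%

Cost of preferred: Rp = 1.31 / 20.4 = 6.4216%.
Total capital V = 3059 + 423.2 + 3798 = 7280.2.
Equity: weight = 3059/7280.2 = 0.4202; cost = 12.2%.
Preferred: weight = 423.2/7280.2 = 0.0581; cost = 6.4216%.
Term loan: weight = 3798/7280.2 = 0.5217; after-tax cost = 4.01% × (1 − 24.4%) = 3.0316%.
WACC = 0.4202 × 12.2000% + 0.0581 × 6.4216% + 0.5217 × 3.0316% = 7.0810%.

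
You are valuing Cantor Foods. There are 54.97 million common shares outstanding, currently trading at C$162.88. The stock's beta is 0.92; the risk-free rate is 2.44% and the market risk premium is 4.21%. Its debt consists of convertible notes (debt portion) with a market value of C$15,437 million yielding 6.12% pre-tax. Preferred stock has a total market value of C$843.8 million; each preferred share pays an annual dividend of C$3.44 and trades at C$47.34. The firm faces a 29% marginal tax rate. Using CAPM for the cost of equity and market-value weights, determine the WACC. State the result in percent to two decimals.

5.14%

Cost of equity via CAPM: Re = 2.44% + 0.92 × 4.21% = 6.3132%.
Cost of preferred: Rp = 3.44 / 47.34 = 7.2666%.
Market value of equity E = 162.88 × 54.97m = 8953.5136m.
Total capital V = 8953.5136 + 843.8 + 15437 = 25234.3136.
Equity: weight = 8953.5136/25234.3136 = 0.3548; cost = 6.3132%.
Preferred: weight = 843.8/25234.3136 = 0.0334; cost = 7.2666%.
Convertible notes (debt portion): weight = 15437/25234.3136 = 0.6117; after-tax cost = 6.12% × (1 − 29%) = 4.3452%.
WACC = 0.3548 × 6.3132% + 0.0334 × 7.2666% + 0.6117 × 4.3452% = 5.1412%.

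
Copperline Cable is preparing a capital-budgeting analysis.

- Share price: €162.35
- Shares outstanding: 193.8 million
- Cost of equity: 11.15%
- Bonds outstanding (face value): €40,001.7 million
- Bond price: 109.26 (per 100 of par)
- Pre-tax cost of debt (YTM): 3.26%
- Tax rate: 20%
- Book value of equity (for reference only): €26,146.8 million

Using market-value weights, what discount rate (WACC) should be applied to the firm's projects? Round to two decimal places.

6.18%

Market value of equity E = 162.35 × 193.8m = 31463.43m. Market value of debt D = 40001.7m × 109.26/100 = 43705.85742m.
Total capital V = 31463.43 + 43705.85742 = 75169.28742.
Equity: weight = 31463.43/75169.28742 = 0.4186; cost = 11.15%.
Bonds outstanding: weight = 43705.85742/75169.28742 = 0.5814; after-tax cost = 3.26% × (1 − 20%) = 2.6080%.
WACC = 0.4186 × 11.1500% + 0.5814 × 2.6080% = 6.1834%.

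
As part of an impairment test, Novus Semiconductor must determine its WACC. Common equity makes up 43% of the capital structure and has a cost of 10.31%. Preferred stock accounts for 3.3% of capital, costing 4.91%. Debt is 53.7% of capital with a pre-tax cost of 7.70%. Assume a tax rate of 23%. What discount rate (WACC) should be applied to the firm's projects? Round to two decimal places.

7.78%

After-tax cost of debt = 7.7% × (1 − 23%) = 5.9290%.
WACC = 0.430 × 10.3100% + 0.033 × 4.9100% + 0.537 × 5.9290% = 7.7792%.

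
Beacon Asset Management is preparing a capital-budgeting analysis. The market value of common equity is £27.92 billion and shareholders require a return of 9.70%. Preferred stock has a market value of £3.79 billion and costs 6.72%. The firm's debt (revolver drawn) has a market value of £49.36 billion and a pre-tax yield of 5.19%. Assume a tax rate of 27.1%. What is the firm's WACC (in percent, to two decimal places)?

Total capital V = 27.92 + 3.79 + 49.36 = 81.07.
Equity: weight = 27.92/81.07 = 0.3444; cost = 9.7%.
Preferred: weight = 3.79/81.07 = 0.0467; cost = 6.72%.
Revolver drawn: weight = 49.36/81.07 = 0.6089; after-tax cost = 5.19% × (1 − 27.1%) = 3.7835%.
WACC = 0.3444 × 9.7000% + 0.0467 × 6.7200% + 0.6089 × 3.7835% = 5.9584%.

5.96%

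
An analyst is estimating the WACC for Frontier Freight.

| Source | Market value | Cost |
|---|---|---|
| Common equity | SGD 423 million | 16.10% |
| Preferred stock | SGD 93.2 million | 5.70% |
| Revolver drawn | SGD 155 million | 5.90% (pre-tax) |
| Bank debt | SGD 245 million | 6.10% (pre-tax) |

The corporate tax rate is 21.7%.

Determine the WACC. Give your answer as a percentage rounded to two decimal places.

Total capital V = 423 + 93.2 + 155 + 245 = 916.2.
Equity: weight = 423/916.2 = 0.4617; cost = 16.1%.
Preferred: weight = 93.2/916.2 = 0.1017; cost = 5.7%.
Revolver drawn: weight = 155/916.2 = 0.1692; after-tax cost = 5.9% × (1 − 21.7%) = 4.6197%.
Bank debt: weight = 245/916.2 = 0.2674; after-tax cost = 6.1% × (1 − 21.7%) = 4.7763%.
WACC = 0.4617 × 16.1000% + 0.1017 × 5.7000% + 0.1692 × 4.6197% + 0.2674 × 4.7763% = 10.0718%.

10.07%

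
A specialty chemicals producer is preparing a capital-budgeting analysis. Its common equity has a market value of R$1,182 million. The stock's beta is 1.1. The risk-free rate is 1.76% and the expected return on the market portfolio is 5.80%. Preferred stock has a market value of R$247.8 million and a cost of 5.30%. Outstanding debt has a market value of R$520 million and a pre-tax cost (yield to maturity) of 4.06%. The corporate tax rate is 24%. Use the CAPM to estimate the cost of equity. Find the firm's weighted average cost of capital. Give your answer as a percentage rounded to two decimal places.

5.26%

Market risk premium = 5.8% − 1.76% = 4.04%.
Cost of equity via CAPM: Re = 1.76% + 1.1 × 4.04% = 6.2040%.
Total capital V = 1182 + 247.8 + 520 = 1949.8.
Equity: weight = 1182/1949.8 = 0.6062; cost = 6.204%.
Preferred: weight = 247.8/1949.8 = 0.1271; cost = 5.3%.
Debt: weight = 520/1949.8 = 0.2667; after-tax cost = 4.06% × (1 − 24%) = 3.0856%.
WACC = 0.6062 × 6.2040% + 0.1271 × 5.3000% + 0.2667 × 3.0856% = 5.2575%.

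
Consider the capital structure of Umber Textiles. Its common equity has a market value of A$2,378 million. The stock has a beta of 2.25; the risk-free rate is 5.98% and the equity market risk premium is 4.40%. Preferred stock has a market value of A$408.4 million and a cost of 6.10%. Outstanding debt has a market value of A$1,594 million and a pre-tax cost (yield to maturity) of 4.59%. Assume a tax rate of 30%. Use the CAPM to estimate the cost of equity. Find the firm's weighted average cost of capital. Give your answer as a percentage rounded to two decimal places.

10.36%

Cost of equity via CAPM: Re = 5.98% + 2.25 × 4.4% = 15.8800%.
Total capital V = 2378 + 408.4 + 1594 = 4380.4.
Equity: weight = 2378/4380.4 = 0.5429; cost = 15.88%.
Preferred: weight = 408.4/4380.4 = 0.0932; cost = 6.1%.
Debt: weight = 1594/4380.4 = 0.3639; after-tax cost = 4.59% × (1 − 30%) = 3.2130%.
WACC = 0.5429 × 15.8800% + 0.0932 × 6.1000% + 0.3639 × 3.2130% = 10.3587%.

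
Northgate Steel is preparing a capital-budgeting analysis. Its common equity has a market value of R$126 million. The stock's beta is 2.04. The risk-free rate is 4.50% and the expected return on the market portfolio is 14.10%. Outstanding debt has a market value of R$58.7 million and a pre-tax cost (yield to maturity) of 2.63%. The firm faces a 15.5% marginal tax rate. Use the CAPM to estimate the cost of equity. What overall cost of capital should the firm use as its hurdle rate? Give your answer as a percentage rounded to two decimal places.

17.14%

Market risk premium = 14.1% − 4.5% = 9.6%.
Cost of equity via CAPM: Re = 4.5% + 2.04 × 9.6% = 24.0840%.
Total capital V = 126 + 58.7 = 184.7.
Equity: weight = 126/184.7 = 0.6822; cost = 24.084%.
Debt: weight = 58.7/184.7 = 0.3178; after-tax cost = 2.63% × (1 − 15.5%) = 2.2224%.
WACC = 0.6822 × 24.0840% + 0.3178 × 2.2224% = 17.1361%.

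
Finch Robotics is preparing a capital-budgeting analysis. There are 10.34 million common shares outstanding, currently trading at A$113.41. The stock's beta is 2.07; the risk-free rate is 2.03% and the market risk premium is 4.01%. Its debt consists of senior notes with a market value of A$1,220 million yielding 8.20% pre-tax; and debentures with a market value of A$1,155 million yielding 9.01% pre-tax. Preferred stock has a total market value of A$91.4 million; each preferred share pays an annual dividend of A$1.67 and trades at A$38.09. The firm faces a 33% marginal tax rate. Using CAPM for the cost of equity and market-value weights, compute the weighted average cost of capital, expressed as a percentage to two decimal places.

7.20%

Cost of equity via CAPM: Re = 2.03% + 2.07 × 4.01% = 10.3307%.
Cost of preferred: Rp = 1.67 / 38.09 = 4.3844%.
Market value of equity E = 113.41 × 10.34m = 1172.6594m.
Total capital V = 1172.6594 + 91.4 + 1220 + 1155 = 3639.0594.
Equity: weight = 1172.6594/3639.0594 = 0.3222; cost = 10.3307%.
Preferred: weight = 91.4/3639.0594 = 0.0251; cost = 4.3844%.
Senior notes: weight = 1220/3639.0594 = 0.3353; after-tax cost = 8.2% × (1 − 33%) = 5.4940%.
Debentures: weight = 1155/3639.0594 = 0.3174; after-tax cost = 9.01% × (1 − 33%) = 6.0367%.
WACC = 0.3222 × 10.3307% + 0.0251 × 4.3844% + 0.3353 × 5.4940% + 0.3174 × 6.0367% = 7.1970%.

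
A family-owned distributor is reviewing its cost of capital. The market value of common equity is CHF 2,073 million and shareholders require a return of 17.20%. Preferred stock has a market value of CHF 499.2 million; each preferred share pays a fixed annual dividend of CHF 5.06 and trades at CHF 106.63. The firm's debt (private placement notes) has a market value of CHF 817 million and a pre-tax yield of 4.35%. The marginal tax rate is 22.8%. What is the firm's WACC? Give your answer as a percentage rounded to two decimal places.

12.03%

Cost of preferred: Rp = 5.06 / 106.63 = 4.7454%.
Total capital V = 2073 + 499.2 + 817 = 3389.2.
Equity: weight = 2073/3389.2 = 0.6116; cost = 17.2%.
Preferred: weight = 499.2/3389.2 = 0.1473; cost = 4.7454%.
Private placement notes: weight = 817/3389.2 = 0.2411; after-tax cost = 4.35% × (1 − 22.8%) = 3.3582%.
WACC = 0.6116 × 17.2000% + 0.1473 × 4.7454% + 0.2411 × 3.3582% = 12.0288%.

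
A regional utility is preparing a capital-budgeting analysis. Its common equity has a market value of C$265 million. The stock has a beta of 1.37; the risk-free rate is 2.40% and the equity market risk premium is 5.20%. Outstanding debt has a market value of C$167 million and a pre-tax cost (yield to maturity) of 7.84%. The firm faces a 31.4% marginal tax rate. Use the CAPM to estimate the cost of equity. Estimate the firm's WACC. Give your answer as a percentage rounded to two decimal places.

Cost of equity via CAPM: Re = 2.4% + 1.37 × 5.2% = 9.5240%.
Total capital V = 265 + 167 = 432.
Equity: weight = 265/432 = 0.6134; cost = 9.524%.
Debt: weight = 167/432 = 0.3866; after-tax cost = 7.84% × (1 − 31.4%) = 5.3782%.
WACC = 0.6134 × 9.5240% + 0.3866 × 5.3782% = 7.9214%.

7.92%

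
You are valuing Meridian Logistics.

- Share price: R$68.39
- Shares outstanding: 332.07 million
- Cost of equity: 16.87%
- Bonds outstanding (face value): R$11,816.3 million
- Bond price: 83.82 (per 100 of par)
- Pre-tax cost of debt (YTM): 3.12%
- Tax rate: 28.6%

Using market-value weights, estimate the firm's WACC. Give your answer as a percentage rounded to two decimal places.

Market value of equity E = 68.39 × 332.07m = 22710.2673m. Market value of debt D = 11816.3m × 83.82/100 = 9904.42266m.
Total capital V = 22710.2673 + 9904.42266 = 32614.68996.
Equity: weight = 22710.2673/32614.68996 = 0.6963; cost = 16.87%.
Bonds outstanding: weight = 9904.42266/32614.68996 = 0.3037; after-tax cost = 3.12% × (1 − 28.6%) = 2.2277%.
WACC = 0.6963 × 16.8700% + 0.3037 × 2.2277% = 12.4234%.

12.42%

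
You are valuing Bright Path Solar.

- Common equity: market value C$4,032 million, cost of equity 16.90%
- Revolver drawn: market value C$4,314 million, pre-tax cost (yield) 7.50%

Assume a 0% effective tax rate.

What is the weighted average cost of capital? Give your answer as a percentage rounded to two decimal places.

Total capital V = 4032 + 4314 = 8346.
Equity: weight = 4032/8346 = 0.4831; cost = 16.9%.
Revolver drawn: weight = 4314/8346 = 0.5169; after-tax cost = 7.5% × (1 − 0%) = 7.5000%.
WACC = 0.4831 × 16.9000% + 0.5169 × 7.5000% = 12.0412%.

12.04%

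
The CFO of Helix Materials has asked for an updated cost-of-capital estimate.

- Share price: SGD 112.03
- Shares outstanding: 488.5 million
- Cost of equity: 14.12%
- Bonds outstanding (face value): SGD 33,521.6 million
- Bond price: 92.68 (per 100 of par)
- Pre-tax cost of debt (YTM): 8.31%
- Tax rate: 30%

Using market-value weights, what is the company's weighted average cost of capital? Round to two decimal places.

11.11%

Market value of equity E = 112.03 × 488.5m = 54726.655m. Market value of debt D = 33521.6m × 92.68/100 = 31067.81888m.
Total capital V = 54726.655 + 31067.81888 = 85794.47388.
Equity: weight = 54726.655/85794.47388 = 0.6379; cost = 14.12%.
Bonds outstanding: weight = 31067.81888/85794.47388 = 0.3621; after-tax cost = 8.31% × (1 − 30%) = 5.8170%.
WACC = 0.6379 × 14.1200% + 0.3621 × 5.8170% = 11.1133%.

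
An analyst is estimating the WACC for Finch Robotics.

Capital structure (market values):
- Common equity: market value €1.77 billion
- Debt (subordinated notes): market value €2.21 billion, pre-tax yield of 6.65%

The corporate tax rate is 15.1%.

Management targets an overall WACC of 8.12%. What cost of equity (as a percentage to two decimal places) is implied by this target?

Total capital V = 1.77 + 2.21 = 3.98.
Equity weight = 1.77/3.98 = 0.4447.
Subordinated notes weight = 2.21/3.98 = 0.5553.
Debt contribution = 0.5553 × 6.65% × (1 − 15.1%) = 3.1350%.
Required equity contribution = 8.12% − 3.1350% = 4.9850%.
Re = 4.9850% / 0.4447 = 11.2092%.

11.21%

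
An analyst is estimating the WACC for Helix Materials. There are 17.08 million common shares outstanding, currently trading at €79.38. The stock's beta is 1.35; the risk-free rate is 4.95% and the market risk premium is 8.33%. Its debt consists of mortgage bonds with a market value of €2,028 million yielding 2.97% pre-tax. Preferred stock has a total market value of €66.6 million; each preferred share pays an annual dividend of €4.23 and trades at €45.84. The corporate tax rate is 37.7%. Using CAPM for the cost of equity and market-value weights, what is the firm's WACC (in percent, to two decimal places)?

Cost of equity via CAPM: Re = 4.95% + 1.35 × 8.33% = 16.1955%.
Cost of preferred: Rp = 4.23 / 45.84 = 9.2277%.
Market value of equity E = 79.38 × 17.08m = 1355.8104m.
Total capital V = 1355.8104 + 66.6 + 2028 = 3450.4104.
Equity: weight = 1355.8104/3450.4104 = 0.3929; cost = 16.1955%.
Preferred: weight = 66.6/3450.4104 = 0.0193; cost = 9.2277%.
Mortgage bonds: weight = 2028/3450.4104 = 0.5878; after-tax cost = 2.97% × (1 − 37.7%) = 1.8503%.
WACC = 0.3929 × 16.1955% + 0.0193 × 9.2277% + 0.5878 × 1.8503% = 7.6295%.

7.63%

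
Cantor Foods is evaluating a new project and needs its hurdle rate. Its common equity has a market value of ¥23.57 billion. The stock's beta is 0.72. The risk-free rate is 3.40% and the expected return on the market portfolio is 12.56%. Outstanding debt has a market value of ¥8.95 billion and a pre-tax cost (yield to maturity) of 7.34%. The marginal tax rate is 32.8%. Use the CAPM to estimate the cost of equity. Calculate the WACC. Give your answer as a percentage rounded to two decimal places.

8.60%

Market risk premium = 12.56% − 3.4% = 9.16%.
Cost of equity via CAPM: Re = 3.4% + 0.72 × 9.16% = 9.9952%.
Total capital V = 23.57 + 8.95 = 32.52.
Equity: weight = 23.57/32.52 = 0.7248; cost = 9.9952%.
Debt: weight = 8.95/32.52 = 0.2752; after-tax cost = 7.34% × (1 − 32.8%) = 4.9325%.
WACC = 0.7248 × 9.9952% + 0.2752 × 4.9325% = 8.6019%.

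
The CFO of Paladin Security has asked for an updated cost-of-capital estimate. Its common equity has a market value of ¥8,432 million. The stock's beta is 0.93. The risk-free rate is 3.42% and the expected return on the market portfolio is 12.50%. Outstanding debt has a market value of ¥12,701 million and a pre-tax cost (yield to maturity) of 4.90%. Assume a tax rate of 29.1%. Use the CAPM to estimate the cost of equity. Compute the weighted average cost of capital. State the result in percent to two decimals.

6.82%

Market risk premium = 12.5% − 3.42% = 9.08%.
Cost of equity via CAPM: Re = 3.42% + 0.93 × 9.08% = 11.8644%.
Total capital V = 8432 + 12701 = 21133.
Equity: weight = 8432/21133 = 0.3990; cost = 11.8644%.
Debt: weight = 12701/21133 = 0.6010; after-tax cost = 4.9% × (1 − 29.1%) = 3.4741%.
WACC = 0.3990 × 11.8644% + 0.6010 × 3.4741% = 6.8218%.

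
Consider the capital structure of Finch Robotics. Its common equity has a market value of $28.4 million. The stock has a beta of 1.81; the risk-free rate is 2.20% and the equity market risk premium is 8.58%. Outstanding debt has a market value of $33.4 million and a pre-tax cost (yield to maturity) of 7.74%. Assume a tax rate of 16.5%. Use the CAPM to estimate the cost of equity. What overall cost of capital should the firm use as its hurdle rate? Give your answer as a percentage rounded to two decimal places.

Cost of equity via CAPM: Re = 2.2% + 1.81 × 8.58% = 17.7298%.
Total capital V = 28.4 + 33.4 = 61.8.
Equity: weight = 28.4/61.8 = 0.4595; cost = 17.7298%.
Debt: weight = 33.4/61.8 = 0.5405; after-tax cost = 7.74% × (1 − 16.5%) = 6.4629%.
WACC = 0.4595 × 17.7298% + 0.5405 × 6.4629% = 11.6406%.

11.64%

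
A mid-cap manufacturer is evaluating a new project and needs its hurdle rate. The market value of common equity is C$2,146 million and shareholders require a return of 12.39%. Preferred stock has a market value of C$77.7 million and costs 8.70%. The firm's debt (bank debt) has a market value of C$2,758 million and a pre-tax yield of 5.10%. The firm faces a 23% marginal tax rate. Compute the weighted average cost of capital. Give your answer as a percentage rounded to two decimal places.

7.65%

Total capital V = 2146 + 77.7 + 2758 = 4981.7.
Equity: weight = 2146/4981.7 = 0.4308; cost = 12.39%.
Preferred: weight = 77.7/4981.7 = 0.0156; cost = 8.7%.
Bank debt: weight = 2758/4981.7 = 0.5536; after-tax cost = 5.1% × (1 − 23%) = 3.9270%.
WACC = 0.4308 × 12.3900% + 0.0156 × 8.7000% + 0.5536 × 3.9270% = 7.6471%.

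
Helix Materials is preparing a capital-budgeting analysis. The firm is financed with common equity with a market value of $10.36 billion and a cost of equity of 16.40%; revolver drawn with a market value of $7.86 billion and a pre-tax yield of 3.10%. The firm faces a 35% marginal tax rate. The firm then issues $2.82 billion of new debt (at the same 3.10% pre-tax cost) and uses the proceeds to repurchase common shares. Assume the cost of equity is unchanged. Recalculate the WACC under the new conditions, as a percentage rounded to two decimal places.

7.97%

After the change:
Total capital V = 7.54 + 10.68 = 18.22.
Equity: weight = 7.54/18.22 = 0.4138; cost = 16.4%.
Revolver drawn: weight = 10.68/18.22 = 0.5862; after-tax cost = 3.1% × (1 − 35%) = 2.0150%.
WACC = 0.4138 × 16.4000% + 0.5862 × 2.0150% = 7.9680%.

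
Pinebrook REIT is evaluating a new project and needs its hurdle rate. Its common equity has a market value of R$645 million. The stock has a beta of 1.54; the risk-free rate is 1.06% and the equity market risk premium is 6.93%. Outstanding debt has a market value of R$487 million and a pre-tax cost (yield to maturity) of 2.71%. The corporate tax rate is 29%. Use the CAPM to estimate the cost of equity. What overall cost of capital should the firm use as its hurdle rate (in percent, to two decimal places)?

7.51%

Cost of equity via CAPM: Re = 1.06% + 1.54 × 6.93% = 11.7322%.
Total capital V = 645 + 487 = 1132.
Equity: weight = 645/1132 = 0.5698; cost = 11.7322%.
Debt: weight = 487/1132 = 0.4302; after-tax cost = 2.71% × (1 − 29%) = 1.9241%.
WACC = 0.5698 × 11.7322% + 0.4302 × 1.9241% = 7.5126%.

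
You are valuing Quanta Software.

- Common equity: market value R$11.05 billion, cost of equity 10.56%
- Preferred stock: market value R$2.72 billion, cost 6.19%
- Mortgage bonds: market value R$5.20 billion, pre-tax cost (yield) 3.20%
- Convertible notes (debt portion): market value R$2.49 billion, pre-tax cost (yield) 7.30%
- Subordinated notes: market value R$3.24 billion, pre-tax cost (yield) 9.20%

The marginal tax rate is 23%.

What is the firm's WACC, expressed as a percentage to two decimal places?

7.42%

Total capital V = 11.05 + 2.72 + 5.2 + 2.49 + 3.24 = 24.7.
Equity: weight = 11.05/24.7 = 0.4474; cost = 10.56%.
Preferred: weight = 2.72/24.7 = 0.1101; cost = 6.19%.
Mortgage bonds: weight = 5.2/24.7 = 0.2105; after-tax cost = 3.2% × (1 − 23%) = 2.4640%.
Convertible notes (debt portion): weight = 2.49/24.7 = 0.1008; after-tax cost = 7.3% × (1 − 23%) = 5.6210%.
Subordinated notes: weight = 3.24/24.7 = 0.1312; after-tax cost = 9.2% × (1 − 23%) = 7.0840%.
WACC = 0.4474 × 10.5600% + 0.1101 × 6.1900% + 0.2105 × 2.4640% + 0.1008 × 5.6210% + 0.1312 × 7.0840% = 7.4205%.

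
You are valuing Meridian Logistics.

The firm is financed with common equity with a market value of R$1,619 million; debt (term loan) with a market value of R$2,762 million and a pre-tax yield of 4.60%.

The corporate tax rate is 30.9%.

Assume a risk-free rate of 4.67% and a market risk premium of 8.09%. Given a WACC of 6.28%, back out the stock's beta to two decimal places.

Total capital V = 1619 + 2762 = 4381.
Equity weight = 1619/4381 = 0.3696.
Term loan weight = 2762/4381 = 0.6304.
Debt contribution = 0.6304 × 4.6% × (1 − 30.9%) = 2.0039%.
Required equity contribution = 6.28% − 2.0039% = 4.2761%  ⇒  Re = 11.5710%.
CAPM: 11.5710% = 4.67% + β × 8.09%  ⇒  β = 0.8530.

0.85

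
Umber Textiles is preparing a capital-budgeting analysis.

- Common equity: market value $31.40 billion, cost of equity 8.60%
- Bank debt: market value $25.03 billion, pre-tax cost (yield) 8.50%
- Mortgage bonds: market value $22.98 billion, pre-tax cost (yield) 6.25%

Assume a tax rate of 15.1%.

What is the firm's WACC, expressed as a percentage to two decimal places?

7.21%

Total capital V = 31.4 + 25.03 + 22.98 = 79.41.
Equity: weight = 31.4/79.41 = 0.3954; cost = 8.6%.
Bank debt: weight = 25.03/79.41 = 0.3152; after-tax cost = 8.5% × (1 − 15.1%) = 7.2165%.
Mortgage bonds: weight = 22.98/79.41 = 0.2894; after-tax cost = 6.25% × (1 − 15.1%) = 5.3062%.
WACC = 0.3954 × 8.6000% + 0.3152 × 7.2165% + 0.2894 × 5.3062% = 7.2108%.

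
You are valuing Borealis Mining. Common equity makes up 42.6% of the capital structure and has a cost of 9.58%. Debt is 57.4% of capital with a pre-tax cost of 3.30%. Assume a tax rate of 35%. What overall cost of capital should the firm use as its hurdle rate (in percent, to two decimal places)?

5.31%

After-tax cost of debt = 3.3% × (1 − 35%) = 2.1450%.
WACC = 0.426 × 9.5800% + 0.574 × 2.1450% = 5.3123%.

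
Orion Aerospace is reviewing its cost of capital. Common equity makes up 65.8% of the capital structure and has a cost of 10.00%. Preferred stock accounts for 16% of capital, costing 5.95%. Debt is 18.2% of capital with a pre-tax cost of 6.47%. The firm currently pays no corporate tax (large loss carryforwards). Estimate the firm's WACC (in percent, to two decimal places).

After-tax cost of debt = 6.47% × (1 − 0%) = 6.4700%.
WACC = 0.658 × 10.0000% + 0.160 × 5.9500% + 0.182 × 6.4700% = 8.7095%.

8.71%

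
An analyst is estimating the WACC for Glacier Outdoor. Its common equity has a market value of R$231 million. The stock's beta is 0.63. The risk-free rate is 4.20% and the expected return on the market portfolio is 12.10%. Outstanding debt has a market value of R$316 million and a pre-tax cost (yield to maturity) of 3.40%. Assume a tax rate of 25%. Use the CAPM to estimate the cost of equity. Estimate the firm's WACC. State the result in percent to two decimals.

Market risk premium = 12.1% − 4.2% = 7.9%.
Cost of equity via CAPM: Re = 4.2% + 0.63 × 7.9% = 9.1770%.
Total capital V = 231 + 316 = 547.
Equity: weight = 231/547 = 0.4223; cost = 9.177%.
Debt: weight = 316/547 = 0.5777; after-tax cost = 3.4% × (1 − 25%) = 2.5500%.
WACC = 0.4223 × 9.1770% + 0.5777 × 2.5500% = 5.3486%.

5.35%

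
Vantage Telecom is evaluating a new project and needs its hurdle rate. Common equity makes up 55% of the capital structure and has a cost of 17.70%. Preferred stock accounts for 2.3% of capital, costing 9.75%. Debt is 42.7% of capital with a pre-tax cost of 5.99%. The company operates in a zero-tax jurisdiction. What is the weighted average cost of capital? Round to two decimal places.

After-tax cost of debt = 5.99% × (1 − 0%) = 5.9900%.
WACC = 0.550 × 17.7000% + 0.023 × 9.7500% + 0.427 × 5.9900% = 12.5170%.

12.52%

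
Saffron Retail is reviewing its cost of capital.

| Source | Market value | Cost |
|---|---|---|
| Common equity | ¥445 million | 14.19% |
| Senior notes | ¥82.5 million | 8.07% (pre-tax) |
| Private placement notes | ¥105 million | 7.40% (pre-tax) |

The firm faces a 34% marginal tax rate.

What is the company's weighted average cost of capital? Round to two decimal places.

Total capital V = 445 + 82.5 + 105 = 632.5.
Equity: weight = 445/632.5 = 0.7036; cost = 14.19%.
Senior notes: weight = 82.5/632.5 = 0.1304; after-tax cost = 8.07% × (1 − 34%) = 5.3262%.
Private placement notes: weight = 105/632.5 = 0.1660; after-tax cost = 7.4% × (1 − 34%) = 4.8840%.
WACC = 0.7036 × 14.1900% + 0.1304 × 5.3262% + 0.1660 × 4.8840% = 11.4890%.

11.49%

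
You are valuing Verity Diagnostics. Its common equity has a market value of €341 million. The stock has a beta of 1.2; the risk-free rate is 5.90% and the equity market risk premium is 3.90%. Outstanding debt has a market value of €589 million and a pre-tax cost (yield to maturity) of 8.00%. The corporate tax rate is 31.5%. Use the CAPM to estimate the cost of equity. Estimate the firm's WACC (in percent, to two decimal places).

7.35%

Cost of equity via CAPM: Re = 5.9% + 1.2 × 3.9% = 10.5800%.
Total capital V = 341 + 589 = 930.
Equity: weight = 341/930 = 0.3667; cost = 10.58%.
Debt: weight = 589/930 = 0.6333; after-tax cost = 8% × (1 − 31.5%) = 5.4800%.
WACC = 0.3667 × 10.5800% + 0.6333 × 5.4800% = 7.3500%.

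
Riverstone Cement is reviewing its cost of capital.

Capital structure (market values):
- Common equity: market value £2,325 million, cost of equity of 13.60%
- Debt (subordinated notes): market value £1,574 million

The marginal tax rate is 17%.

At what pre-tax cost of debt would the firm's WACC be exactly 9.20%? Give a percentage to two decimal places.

Total capital V = 2325 + 1574 = 3899.
Equity weight = 2325/3899 = 0.5963.
Subordinated notes weight = 1574/3899 = 0.4037.
Equity contribution = 0.5963 × 13.6% = 8.1098%.
Remaining for debt = 9.2% − 8.1098% = 1.0902%.
Rd × (1 − 17%) × 0.4037 = 1.0902%  ⇒  Rd = 3.2538%.

3.25%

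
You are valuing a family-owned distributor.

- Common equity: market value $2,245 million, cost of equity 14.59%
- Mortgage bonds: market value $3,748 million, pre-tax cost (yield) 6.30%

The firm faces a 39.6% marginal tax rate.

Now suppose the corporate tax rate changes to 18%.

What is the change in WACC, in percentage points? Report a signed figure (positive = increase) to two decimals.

+0.85 pp

Current WACC:
Total capital V = 2245 + 3748 = 5993.
Equity: weight = 2245/5993 = 0.3746; cost = 14.59%.
Mortgage bonds: weight = 3748/5993 = 0.6254; after-tax cost = 6.3% × (1 − 39.6%) = 3.8052%.
WACC = 0.3746 × 14.5900% + 0.6254 × 3.8052% = 7.8452%.
After the change:
Total capital V = 2245 + 3748 = 5993.
Equity: weight = 2245/5993 = 0.3746; cost = 14.59%.
Mortgage bonds: weight = 3748/5993 = 0.6254; after-tax cost = 6.3% × (1 − 18%) = 5.1660%.
WACC = 0.3746 × 14.5900% + 0.6254 × 5.1660% = 8.6963%.
Change in WACC = 8.6963% − 7.8452% = 0.8510 pp.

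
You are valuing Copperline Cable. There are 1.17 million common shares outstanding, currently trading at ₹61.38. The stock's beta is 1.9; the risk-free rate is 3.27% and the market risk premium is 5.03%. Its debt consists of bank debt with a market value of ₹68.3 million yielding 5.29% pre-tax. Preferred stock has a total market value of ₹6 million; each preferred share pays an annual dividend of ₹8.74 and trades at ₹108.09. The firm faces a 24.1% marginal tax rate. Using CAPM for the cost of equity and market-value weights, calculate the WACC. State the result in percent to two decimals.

Cost of equity via CAPM: Re = 3.27% + 1.9 × 5.03% = 12.8270%.
Cost of preferred: Rp = 8.74 / 108.09 = 8.0859%.
Market value of equity E = 61.38 × 1.17m = 71.8146m.
Total capital V = 71.8146 + 6 + 68.3 = 146.1146.
Equity: weight = 71.8146/146.1146 = 0.4915; cost = 12.827%.
Preferred: weight = 6/146.1146 = 0.0411; cost = 8.0859%.
Bank debt: weight = 68.3/146.1146 = 0.4674; after-tax cost = 5.29% × (1 − 24.1%) = 4.0151%.
WACC = 0.4915 × 12.8270% + 0.0411 × 8.0859% + 0.4674 × 4.0151% = 8.5133%.

8.51%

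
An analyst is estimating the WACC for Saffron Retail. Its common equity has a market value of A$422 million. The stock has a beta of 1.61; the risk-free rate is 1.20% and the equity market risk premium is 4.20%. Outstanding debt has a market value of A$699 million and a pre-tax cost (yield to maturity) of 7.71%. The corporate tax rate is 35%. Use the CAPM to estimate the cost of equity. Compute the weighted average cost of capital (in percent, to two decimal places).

6.12%

Cost of equity via CAPM: Re = 1.2% + 1.61 × 4.2% = 7.9620%.
Total capital V = 422 + 699 = 1121.
Equity: weight = 422/1121 = 0.3764; cost = 7.962%.
Debt: weight = 699/1121 = 0.6236; after-tax cost = 7.71% × (1 − 35%) = 5.0115%.
WACC = 0.3764 × 7.9620% + 0.6236 × 5.0115% = 6.1222%.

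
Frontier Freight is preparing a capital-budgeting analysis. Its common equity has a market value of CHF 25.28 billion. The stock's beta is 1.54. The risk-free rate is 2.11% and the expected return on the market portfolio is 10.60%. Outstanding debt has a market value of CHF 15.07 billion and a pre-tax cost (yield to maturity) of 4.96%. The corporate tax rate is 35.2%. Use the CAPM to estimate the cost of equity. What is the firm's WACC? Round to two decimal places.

10.71%

Market risk premium = 10.6% − 2.11% = 8.49%.
Cost of equity via CAPM: Re = 2.11% + 1.54 × 8.49% = 15.1846%.
Total capital V = 25.28 + 15.07 = 40.35.
Equity: weight = 25.28/40.35 = 0.6265; cost = 15.1846%.
Debt: weight = 15.07/40.35 = 0.3735; after-tax cost = 4.96% × (1 − 35.2%) = 3.2141%.
WACC = 0.6265 × 15.1846% + 0.3735 × 3.2141% = 10.7138%.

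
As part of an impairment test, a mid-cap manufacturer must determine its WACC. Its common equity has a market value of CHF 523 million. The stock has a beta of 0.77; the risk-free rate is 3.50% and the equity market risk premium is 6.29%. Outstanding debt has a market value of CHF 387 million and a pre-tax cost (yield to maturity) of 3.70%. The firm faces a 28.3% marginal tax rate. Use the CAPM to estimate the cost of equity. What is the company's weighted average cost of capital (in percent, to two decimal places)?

Cost of equity via CAPM: Re = 3.5% + 0.77 × 6.29% = 8.3433%.
Total capital V = 523 + 387 = 910.
Equity: weight = 523/910 = 0.5747; cost = 8.3433%.
Debt: weight = 387/910 = 0.4253; after-tax cost = 3.7% × (1 − 28.3%) = 2.6529%.
WACC = 0.5747 × 8.3433% + 0.4253 × 2.6529% = 5.9233%.

5.92%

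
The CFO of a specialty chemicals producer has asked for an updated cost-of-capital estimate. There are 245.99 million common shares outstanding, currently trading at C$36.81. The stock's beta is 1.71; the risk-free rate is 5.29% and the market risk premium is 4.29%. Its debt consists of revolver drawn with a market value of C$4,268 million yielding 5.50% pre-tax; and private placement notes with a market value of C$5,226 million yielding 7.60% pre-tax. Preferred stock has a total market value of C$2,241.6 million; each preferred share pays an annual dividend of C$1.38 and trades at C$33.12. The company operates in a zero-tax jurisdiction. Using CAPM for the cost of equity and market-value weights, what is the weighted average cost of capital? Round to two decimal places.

8.99%

Cost of equity via CAPM: Re = 5.29% + 1.71 × 4.29% = 12.6259%.
Cost of preferred: Rp = 1.38 / 33.12 = 4.1667%.
Market value of equity E = 36.81 × 245.99m = 9054.8919m.
Total capital V = 9054.8919 + 2241.6 + 4268 + 5226 = 20790.4919.
Equity: weight = 9054.8919/20790.4919 = 0.4355; cost = 12.6259%.
Preferred: weight = 2241.6/20790.4919 = 0.1078; cost = 4.1667%.
Revolver drawn: weight = 4268/20790.4919 = 0.2053; after-tax cost = 5.5% × (1 − 0%) = 5.5000%.
Private placement notes: weight = 5226/20790.4919 = 0.2514; after-tax cost = 7.6% × (1 − 0%) = 7.6000%.
WACC = 0.4355 × 12.6259% + 0.1078 × 4.1667% + 0.2053 × 5.5000% + 0.2514 × 7.6000% = 8.9877%.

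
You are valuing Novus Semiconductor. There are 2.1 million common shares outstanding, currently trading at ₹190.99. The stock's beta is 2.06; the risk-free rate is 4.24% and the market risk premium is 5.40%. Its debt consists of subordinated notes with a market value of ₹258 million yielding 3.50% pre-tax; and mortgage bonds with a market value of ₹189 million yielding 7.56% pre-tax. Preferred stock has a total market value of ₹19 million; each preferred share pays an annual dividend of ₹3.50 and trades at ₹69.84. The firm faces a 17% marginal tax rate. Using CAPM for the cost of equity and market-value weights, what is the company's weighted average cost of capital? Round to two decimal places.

9.45%

Cost of equity via CAPM: Re = 4.24% + 2.06 × 5.4% = 15.3640%.
Cost of preferred: Rp = 3.5 / 69.84 = 5.0115%.
Market value of equity E = 190.99 × 2.1m = 401.079m.
Total capital V = 401.079 + 19 + 258 + 189 = 867.079.
Equity: weight = 401.079/867.079 = 0.4626; cost = 15.364%.
Preferred: weight = 19/867.079 = 0.0219; cost = 5.0115%.
Subordinated notes: weight = 258/867.079 = 0.2976; after-tax cost = 3.5% × (1 − 17%) = 2.9050%.
Mortgage bonds: weight = 189/867.079 = 0.2180; after-tax cost = 7.56% × (1 − 17%) = 6.2748%.
WACC = 0.4626 × 15.3640% + 0.0219 × 5.0115% + 0.2976 × 2.9050% + 0.2180 × 6.2748% = 9.4488%.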